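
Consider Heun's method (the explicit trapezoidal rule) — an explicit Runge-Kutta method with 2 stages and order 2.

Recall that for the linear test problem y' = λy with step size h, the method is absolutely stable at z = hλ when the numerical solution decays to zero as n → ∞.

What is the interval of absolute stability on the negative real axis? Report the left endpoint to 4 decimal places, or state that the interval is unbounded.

z∈(-2.0000,0).

With y'=λy (z=hλ):
  order 2, 2-stage ⇒ R(z)=1+z+z^2/2
  (e.g. R(-1.67)=0.72445, |R|=0.72445)

Need |R(x)|<1, x<0.
x=-1.67: |R|=0.7244
|R(-2.01)|=1.0100 |R(-1.43)|=0.5924 |R(-1.13)|=0.5085
Bisect:
  x_lo=-2.5731 |R|=1.7373  x_hi=-0.1444 |R|=0.8661
  mid=-1.35872 |R|=0.56434 →hi
  mid=-1.96590 |R|=0.96649 →hi
  mid=-2.26950 |R|=1.30581 →lo
  mid=-2.11770 |R|=1.12463 →lo
  mid=-2.04180 |R|=1.04268 →lo
  mid=-2.00385 |R|=1.00386 →lo
  mid=-1.98488 |R|=0.98499 →hi
  ...
  [-2.00015,-2.00000] ⇒ x*=-2.0000
So |R|<1 on (-2.0000, 0).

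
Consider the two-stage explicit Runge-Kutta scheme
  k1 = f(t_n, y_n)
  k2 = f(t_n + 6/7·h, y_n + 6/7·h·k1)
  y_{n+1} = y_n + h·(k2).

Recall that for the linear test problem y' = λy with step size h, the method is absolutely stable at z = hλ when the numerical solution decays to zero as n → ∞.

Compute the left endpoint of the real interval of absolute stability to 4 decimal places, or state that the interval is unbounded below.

left endpoint -1.1667.

Test eqn y'=λy, z=hλ:
  k1=λy_n ⇒ h·k1=z·y_n;  k2=λ(1+6/7z)y_n ⇒ h·k2=z(1+6/7z)y_n
  y_{n+1}/y_n = 1 + z(1+6/7z) = 1 + z + 6/7z²
  Hence R(z) = 1 + z + 6/7z².

Solve |R(x)|<1 on ℝ⁻.
x=-1.3: |R|=1.1486
R=1: x+6/7x²=0 ⇒ x=−7/6=-1.1667; min R=1−1/(4·6/7)=0.7083>−1
Confirm numerically:
  x=-1.022: |R|=0.87327 <1
  x=-0.705: |R|=0.72102 <1
  x=-0.633: |R|=0.71045 <1
  x=-1.723: |R|=1.82162 >1
  x=-1.613: |R|=1.61709 >1
  x=-1.306: |R|=1.15597 >1
Interval (-1.1667, 0).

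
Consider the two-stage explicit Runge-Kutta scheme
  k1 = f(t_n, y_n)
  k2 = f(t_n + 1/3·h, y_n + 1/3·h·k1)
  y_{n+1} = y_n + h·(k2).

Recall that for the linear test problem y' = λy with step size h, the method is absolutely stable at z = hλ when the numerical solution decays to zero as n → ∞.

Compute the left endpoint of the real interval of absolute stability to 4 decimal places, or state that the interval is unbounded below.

Set f=λy, z=hλ:
  k1=λy_n ⇒ h·k1=z·y_n;  k2=λ(1+1/3z)y_n ⇒ h·k2=z(1+1/3z)y_n
  y_{n+1}/y_n = 1 + z(1+1/3z) = 1 + z + 1/3z²
  Hence R(z) = 1 + z + 1/3z².

Need |R(x)|<1, x<0.
x=-1.13: |R|=0.2956
R=1: x+1/3x²=0 ⇒ x=−3=-3.0000; min R=1−1/(4·1/3)=0.2500>−1
Confirm numerically:
  x=-2.747: |R|=0.76834 <1
  x=-2.585: |R|=0.64241 <1
  x=-1.715: |R|=0.26541 <1
  x=-1.447: |R|=0.25094 <1
  x=-3.533: |R|=1.62770 >1
  x=-3.443: |R|=1.50842 >1
  x=-3.438: |R|=1.50195 >1
So |R|<1 on (-3.0000, 0).

left endpoint -3.0000.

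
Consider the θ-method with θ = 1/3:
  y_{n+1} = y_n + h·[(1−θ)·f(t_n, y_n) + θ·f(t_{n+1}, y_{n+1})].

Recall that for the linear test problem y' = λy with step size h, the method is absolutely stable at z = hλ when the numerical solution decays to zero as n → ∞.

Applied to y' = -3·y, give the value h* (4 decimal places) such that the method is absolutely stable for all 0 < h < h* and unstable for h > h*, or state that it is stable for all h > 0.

(-6.0000,0); λ=-3 ⇒ h* = (6)/3 = 2.0000.

On y'=λy, z=hλ:
  y_{n+1} = y_n + z·[2/3·y_n + 1/3·y_{n+1}] ⇒ (1 − 1/3z)y_{n+1} = (1 + 2/3z)y_n
  so R(z) = (1 + 2/3z)/(1 − 1/3z).

Solve |R(x)|<1 on ℝ⁻.
x=-0.62: |R|=0.4862
R=−1: 1+2/3x = −1+1/3x ⇒ -1/3x=2 ⇒ x=2/(-1/3)=-6.0000
Confirm numerically:
  x=-5.347: |R|=0.92177 <1
  x=-4.148: |R|=0.74091 <1
  x=-4.082: |R|=0.72917 <1
  x=-3.386: |R|=0.59067 <1
  x=-6.596: |R|=1.06211 >1
  x=-6.129: |R|=1.01413 >1
Stable set (-6.0000, 0).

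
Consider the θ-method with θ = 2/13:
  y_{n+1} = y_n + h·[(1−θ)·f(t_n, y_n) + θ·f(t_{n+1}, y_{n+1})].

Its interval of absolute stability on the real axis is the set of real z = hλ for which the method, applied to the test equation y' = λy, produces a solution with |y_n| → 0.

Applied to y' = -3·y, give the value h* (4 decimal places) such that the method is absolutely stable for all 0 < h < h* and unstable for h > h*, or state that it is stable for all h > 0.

(-2.8889,0); λ=-3 ⇒ h* = (26/9)/3 = 0.9630.

Test eqn y'=λy, z=hλ:
  y_{n+1} = y_n + z·[11/13·y_n + 2/13·y_{n+1}] ⇒ (1 − 2/13z)y_{n+1} = (1 + 11/13z)y_n
  ⇒ R(z) = (1 + 11/13z)/(1 − 2/13z).

Boundary: |R(x)|=1, x<0.
x=-1.75: |R|=0.3788
R=−1: 1+11/13x = −1+2/13x ⇒ -9/13x=2 ⇒ x=2/(-9/13)=-2.8889
Confirm numerically:
  x=-2.626: |R|=0.87037 <1
  x=-1.662: |R|=0.32357 <1
  x=-1.609: |R|=0.28974 <1
  x=-3.468: |R|=1.26144 >1
  x=-3.437: |R|=1.24821 >1
Interval (-2.8889, 0).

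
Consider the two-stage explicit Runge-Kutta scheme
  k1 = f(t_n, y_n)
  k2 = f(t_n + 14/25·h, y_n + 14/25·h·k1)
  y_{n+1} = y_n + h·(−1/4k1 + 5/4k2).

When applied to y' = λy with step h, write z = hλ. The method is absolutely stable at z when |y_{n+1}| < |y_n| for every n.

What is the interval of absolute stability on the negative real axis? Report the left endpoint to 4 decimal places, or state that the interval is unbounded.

With y'=λy (z=hλ):
  k1=λy_n ⇒ h·k1=z·y_n;  k2=λ(1+14/25z)y_n ⇒ h·k2=z(1+14/25z)y_n
  y_{n+1}/y_n = 1 − 1/4z + 5/4z(1+14/25z) = 1 + z + 7/10z²
  ⇒ R(z) = 1 + z + 7/10z².

Boundary: |R(x)|=1, x<0.
x=-1.73: |R|=1.3650
R=1: x+7/10x²=0 ⇒ x=−10/7=-1.4286; min R=1−1/(4·7/10)=0.6429>−1
Confirm numerically:
  x=-1.198: |R|=0.80664 <1
  x=-0.912: |R|=0.67022 <1
  x=-0.804: |R|=0.64849 <1
  x=-2.000: |R|=1.80000 >1
  x=-1.703: |R|=1.32715 >1
So |R|<1 on (-1.4286, 0).

(-1.4286, 0).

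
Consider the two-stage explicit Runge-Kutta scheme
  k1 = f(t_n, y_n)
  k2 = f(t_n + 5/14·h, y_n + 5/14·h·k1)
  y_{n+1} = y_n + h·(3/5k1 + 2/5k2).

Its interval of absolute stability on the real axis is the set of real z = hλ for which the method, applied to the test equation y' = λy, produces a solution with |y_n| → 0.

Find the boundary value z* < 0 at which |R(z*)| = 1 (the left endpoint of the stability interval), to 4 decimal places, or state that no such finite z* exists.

z* = -7.0000.

With y'=λy (z=hλ):
  k1=λy_n ⇒ h·k1=z·y_n;  k2=λ(1+5/14z)y_n ⇒ h·k2=z(1+5/14z)y_n
  y_{n+1}/y_n = 1 + 3/5z + 2/5z(1+5/14z) = 1 + z + 1/7z²
  ⇒ R(z) = 1 + z + 1/7z².

Need |R(x)|<1, x<0.
x=-1.63: |R|=0.2504
R=1: x+1/7x²=0 ⇒ x=−7=-7.0000; min R=1−1/(4·1/7)=-0.7500>−1
Confirm numerically:
  x=-6.218: |R|=0.30536 <1
  x=-5.264: |R|=0.30547 <1
  x=-4.438: |R|=0.62431 <1
  x=-3.139: |R|=0.73138 <1
  x=-7.159: |R|=1.16261 >1
  x=-7.096: |R|=1.09732 >1
So |R|<1 on (-7.0000, 0).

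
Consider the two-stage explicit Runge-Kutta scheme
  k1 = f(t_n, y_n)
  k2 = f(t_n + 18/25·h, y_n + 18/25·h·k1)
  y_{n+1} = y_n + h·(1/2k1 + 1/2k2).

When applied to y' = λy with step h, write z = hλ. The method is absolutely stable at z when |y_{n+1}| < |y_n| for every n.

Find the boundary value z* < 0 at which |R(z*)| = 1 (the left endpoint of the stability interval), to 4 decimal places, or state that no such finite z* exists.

With y'=λy (z=hλ):
  k1=λy_n ⇒ h·k1=z·y_n;  k2=λ(1+18/25z)y_n ⇒ h·k2=z(1+18/25z)y_n
  y_{n+1}/y_n = 1 + 1/2z + 1/2z(1+18/25z) = 1 + z + 9/25z²
  Hence R(z) = 1 + z + 9/25z².

Solve |R(x)|<1 on ℝ⁻.
x=-1.41: |R|=0.3057
R=1: x+9/25x²=0 ⇒ x=−25/9=-2.7778; min R=1−1/(4·9/25)=0.3056>−1
Confirm numerically:
  x=-2.091: |R|=0.48302 <1
  x=-1.486: |R|=0.30895 <1
  x=-1.393: |R|=0.30556 <1
  x=-3.314: |R|=1.63973 >1
  x=-3.301: |R|=1.62178 >1
  x=-2.964: |R|=1.19871 >1
Interval (-2.7778, 0).

z* = -2.7778.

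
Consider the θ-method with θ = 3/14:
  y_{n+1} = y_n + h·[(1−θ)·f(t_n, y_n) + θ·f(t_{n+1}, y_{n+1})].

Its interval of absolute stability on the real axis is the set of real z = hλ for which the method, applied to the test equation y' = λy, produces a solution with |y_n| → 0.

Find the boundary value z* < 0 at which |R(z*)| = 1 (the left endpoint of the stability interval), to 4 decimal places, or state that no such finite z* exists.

Test eqn y'=λy, z=hλ:
  y_{n+1} = y_n + z·[11/14·y_n + 3/14·y_{n+1}] ⇒ (1 − 3/14z)y_{n+1} = (1 + 11/14z)y_n
  ⇒ R(z) = (1 + 11/14z)/(1 − 3/14z).

Boundary: |R(x)|=1, x<0.
x=-0.46: |R|=0.5813
R=−1: 1+11/14x = −1+3/14x ⇒ -4/7x=2 ⇒ x=2/(-4/7)=-3.5000
Confirm numerically:
  x=-2.569: |R|=0.65688 <1
  x=-2.501: |R|=0.62833 <1
  x=-2.056: |R|=0.42721 <1
  x=-3.711: |R|=1.06716 >1
  x=-3.678: |R|=1.05688 >1
  x=-3.626: |R|=1.04052 >1
So |R|<1 on (-3.5000, 0).

left endpoint -3.5000.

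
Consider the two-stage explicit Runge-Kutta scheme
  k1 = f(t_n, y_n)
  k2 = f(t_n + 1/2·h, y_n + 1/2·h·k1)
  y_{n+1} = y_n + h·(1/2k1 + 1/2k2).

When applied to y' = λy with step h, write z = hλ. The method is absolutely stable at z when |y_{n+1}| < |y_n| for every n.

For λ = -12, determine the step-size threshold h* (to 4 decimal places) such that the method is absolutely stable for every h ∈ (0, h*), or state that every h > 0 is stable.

With y'=λy (z=hλ):
  k1=λy_n ⇒ h·k1=z·y_n;  k2=λ(1+1/2z)y_n ⇒ h·k2=z(1+1/2z)y_n
  y_{n+1}/y_n = 1 + 1/2z + 1/2z(1+1/2z) = 1 + z + 1/4z²
  Hence R(z) = 1 + z + 1/4z².

Boundary: |R(x)|=1, x<0.
x=-0.61: |R|=0.4830
R=1: x+1/4x²=0 ⇒ x=−4=-4.0000; min R=1−1/(4·1/4)=0.0000>−1
Confirm numerically:
  x=-3.844: |R|=0.85008 <1
  x=-1.973: |R|=0.00018 <1
  x=-1.963: |R|=0.00034 <1
  x=-4.421: |R|=1.46531 >1
  x=-4.278: |R|=1.29732 >1
  x=-4.215: |R|=1.22656 >1
Interval (-4.0000, 0).

(-4.0000,0); λ=-12 ⇒ h* = (4)/12 = 0.3333.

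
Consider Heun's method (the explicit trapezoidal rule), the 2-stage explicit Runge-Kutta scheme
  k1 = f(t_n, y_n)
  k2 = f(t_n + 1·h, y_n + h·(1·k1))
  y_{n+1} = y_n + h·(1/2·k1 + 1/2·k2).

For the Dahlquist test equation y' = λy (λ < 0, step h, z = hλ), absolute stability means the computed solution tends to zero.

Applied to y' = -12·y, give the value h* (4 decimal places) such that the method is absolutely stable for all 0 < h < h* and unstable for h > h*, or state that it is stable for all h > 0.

(-2.0000,0); λ=-12 ⇒ h* = 0.1667.

On y'=λy, z=hλ:
  order 2, 2-stage ⇒ R(z)=1+z+z^2/2
  (e.g. R(-0.54)=0.60580, |R|=0.60580)

Solve |R(x)|<1 on ℝ⁻.
x=-0.54: |R|=0.6058
|R(-1.74)|=0.7738 |R(-1.42)|=0.5882 |R(-1.27)|=0.5364
Bisect:
  x_lo=-2.4720 |R|=1.5834  x_hi=-0.2859 |R|=0.7549
  mid=-1.37898 |R|=0.57181 →hi
  mid=-1.92551 |R|=0.92828 →hi
  mid=-2.19877 |R|=1.21853 →lo
  mid=-2.06214 |R|=1.06407 →lo
  mid=-1.99382 |R|=0.99384 →hi
  mid=-2.02798 |R|=1.02837 →lo
  mid=-2.01090 |R|=1.01096 →lo
  mid=-2.00236 |R|=1.00237 →lo
  mid=-1.99809 |R|=0.99810 →hi
  ...
  [-2.00010,-1.99996] ⇒ x*=-2.0000
Stable set (-2.0000, 0).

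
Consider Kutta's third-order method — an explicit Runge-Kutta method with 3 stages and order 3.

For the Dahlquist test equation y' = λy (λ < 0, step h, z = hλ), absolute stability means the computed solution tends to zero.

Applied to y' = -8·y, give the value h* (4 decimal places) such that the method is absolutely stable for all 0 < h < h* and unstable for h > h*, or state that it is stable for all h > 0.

Test eqn y'=λy, z=hλ:
  order 3, 3-stage ⇒ R(z)=1+z+z^2/2+z^3/6
  (e.g. R(-1.4)=0.12267, |R|=0.12267)

Solve |R(x)|<1 on ℝ⁻.
x=-1.4: |R|=0.1227
|R(-1.46)|=0.0871 |R(-1.01)|=0.3283 |R(-0.75)|=0.4609
Bisect:
  x_lo=-2.9969 |R|=1.9923  x_hi=-0.2298 |R|=0.7946
  mid=-1.61335 |R|=0.01180 →hi
  mid=-2.30514 |R|=0.68977 →hi
  mid=-2.65104 |R|=1.24229 →lo
  mid=-2.47809 |R|=0.94392 →hi
  mid=-2.56456 |R|=1.08725 →lo
  mid=-2.52133 |R|=1.01416 →lo
  mid=-2.49971 |R|=0.97869 →hi
  mid=-2.51052 |R|=0.99634 →hi
  mid=-2.51592 |R|=1.00523 →lo
  mid=-2.51322 |R|=1.00078 →lo
  ...
  [-2.51288,-2.51271] ⇒ x*=-2.5127
Interval (-2.5127, 0).

(-2.5127,0); λ=-8 ⇒ h* = 0.3141.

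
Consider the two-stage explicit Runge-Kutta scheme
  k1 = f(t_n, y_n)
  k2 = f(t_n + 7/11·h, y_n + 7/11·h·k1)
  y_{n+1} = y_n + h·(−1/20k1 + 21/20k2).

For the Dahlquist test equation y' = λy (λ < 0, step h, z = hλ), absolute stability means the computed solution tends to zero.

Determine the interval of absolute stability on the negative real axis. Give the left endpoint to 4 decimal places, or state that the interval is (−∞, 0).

z∈(-1.4966,0).

Set f=λy, z=hλ:
  k1=λy_n ⇒ h·k1=z·y_n;  k2=λ(1+7/11z)y_n ⇒ h·k2=z(1+7/11z)y_n
  y_{n+1}/y_n = 1 − 1/20z + 21/20z(1+7/11z) = 1 + z + 147/220z²
  Hence R(z) = 1 + z + 147/220z².

Find x<0 with |R(x)|<1.
x=-1.77: |R|=1.3233
R=1: x+147/220x²=0 ⇒ x=−220/147=-1.4966; min R=1−1/(4·147/220)=0.6259>−1
Confirm numerically:
  x=-1.367: |R|=0.88162 <1
  x=-1.156: |R|=0.73692 <1
  x=-1.004: |R|=0.66954 <1
  x=-0.971: |R|=0.65899 <1
  x=-1.817: |R|=1.38899 >1
  x=-1.787: |R|=1.34675 >1
Stable set (-1.4966, 0).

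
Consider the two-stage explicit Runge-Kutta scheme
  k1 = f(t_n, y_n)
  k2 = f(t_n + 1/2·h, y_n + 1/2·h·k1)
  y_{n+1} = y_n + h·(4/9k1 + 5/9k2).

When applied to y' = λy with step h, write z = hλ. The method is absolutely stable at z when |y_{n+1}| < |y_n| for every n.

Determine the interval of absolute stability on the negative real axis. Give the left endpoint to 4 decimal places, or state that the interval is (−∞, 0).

z∈(-3.6000,0).

Test eqn y'=λy, z=hλ:
  k1=λy_n ⇒ h·k1=z·y_n;  k2=λ(1+1/2z)y_n ⇒ h·k2=z(1+1/2z)y_n
  y_{n+1}/y_n = 1 + 4/9z + 5/9z(1+1/2z) = 1 + z + 5/18z²
  ⇒ R(z) = 1 + z + 5/18z².

Solve |R(x)|<1 on ℝ⁻.
x=-1.3: |R|=0.1694
R=1: x+5/18x²=0 ⇒ x=−18/5=-3.6000; min R=1−1/(4·5/18)=0.1000>−1
Confirm numerically:
  x=-3.247: |R|=0.68161 <1
  x=-2.232: |R|=0.15184 <1
  x=-1.834: |R|=0.10032 <1
  x=-4.135: |R|=1.61451 >1
  x=-3.990: |R|=1.43225 >1
  x=-3.859: |R|=1.27763 >1
Stable set (-3.6000, 0).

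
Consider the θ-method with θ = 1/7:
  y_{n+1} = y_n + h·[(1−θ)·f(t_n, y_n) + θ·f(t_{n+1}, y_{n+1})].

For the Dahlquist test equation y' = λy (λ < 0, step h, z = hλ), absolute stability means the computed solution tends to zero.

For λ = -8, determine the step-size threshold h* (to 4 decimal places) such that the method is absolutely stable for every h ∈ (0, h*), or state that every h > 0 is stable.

With y'=λy (z=hλ):
  y_{n+1} = y_n + z·[6/7·y_n + 1/7·y_{n+1}] ⇒ (1 − 1/7z)y_{n+1} = (1 + 6/7z)y_n
  ⇒ R(z) = (1 + 6/7z)/(1 − 1/7z).

Boundary: |R(x)|=1, x<0.
x=-1.47: |R|=0.2149
R=−1: 1+6/7x = −1+1/7x ⇒ -5/7x=2 ⇒ x=2/(-5/7)=-2.8000
Confirm numerically:
  x=-2.765: |R|=0.98208 <1
  x=-1.908: |R|=0.49933 <1
  x=-1.899: |R|=0.49376 <1
  x=-3.330: |R|=1.25653 >1
  x=-3.223: |R|=1.20689 >1
  x=-2.865: |R|=1.03294 >1
So |R|<1 on (-2.8000, 0).

(-2.8000,0); λ=-8 ⇒ h* = (14/5)/8 = 0.3500.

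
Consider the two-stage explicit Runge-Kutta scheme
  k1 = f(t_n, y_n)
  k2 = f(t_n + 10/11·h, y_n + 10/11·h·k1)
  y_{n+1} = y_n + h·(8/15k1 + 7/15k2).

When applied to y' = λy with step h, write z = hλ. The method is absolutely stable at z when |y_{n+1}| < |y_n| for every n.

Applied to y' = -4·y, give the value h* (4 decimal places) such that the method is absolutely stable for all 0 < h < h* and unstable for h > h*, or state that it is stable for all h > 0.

Set f=λy, z=hλ:
  k1=λy_n ⇒ h·k1=z·y_n;  k2=λ(1+10/11z)y_n ⇒ h·k2=z(1+10/11z)y_n
  y_{n+1}/y_n = 1 + 8/15z + 7/15z(1+10/11z) = 1 + z + 14/33z²
  so R(z) = 1 + z + 14/33z².

Need |R(x)|<1, x<0.
x=-0.49: |R|=0.6119
R=1: x+14/33x²=0 ⇒ x=−33/14=-2.3571; min R=1−1/(4·14/33)=0.4107>−1
Confirm numerically:
  x=-1.788: |R|=0.56828 <1
  x=-1.618: |R|=0.49263 <1
  x=-1.567: |R|=0.47472 <1
  x=-1.255: |R|=0.41319 <1
  x=-2.625: |R|=1.29830 >1
  x=-2.549: |R|=1.20747 >1
  x=-2.438: |R|=1.08363 >1
Stable set (-2.3571, 0).

(-2.3571,0); λ=-4 ⇒ h* = (33/14)/4 = 0.5893.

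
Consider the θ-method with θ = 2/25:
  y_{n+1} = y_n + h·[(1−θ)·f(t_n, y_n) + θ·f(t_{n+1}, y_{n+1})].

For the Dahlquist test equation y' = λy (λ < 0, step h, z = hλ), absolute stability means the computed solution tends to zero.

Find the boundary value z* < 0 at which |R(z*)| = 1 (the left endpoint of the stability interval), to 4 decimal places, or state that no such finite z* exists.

Test eqn y'=λy, z=hλ:
  y_{n+1} = y_n + z·[23/25·y_n + 2/25·y_{n+1}] ⇒ (1 − 2/25z)y_{n+1} = (1 + 23/25z)y_n
  ⇒ R(z) = (1 + 23/25z)/(1 − 2/25z).

Boundary: |R(x)|=1, x<0.
x=-0.98: |R|=0.0912
R=−1: 1+23/25x = −1+2/25x ⇒ -21/25x=2 ⇒ x=2/(-21/25)=-2.3810
Confirm numerically:
  x=-1.938: |R|=0.67786 <1
  x=-1.494: |R|=0.33450 <1
  x=-1.023: |R|=0.05439 <1
  x=-2.964: |R|=1.39589 >1
  x=-2.568: |R|=1.13034 >1
  x=-2.518: |R|=1.09582 >1
Interval (-2.3810, 0).

z* = -2.3810.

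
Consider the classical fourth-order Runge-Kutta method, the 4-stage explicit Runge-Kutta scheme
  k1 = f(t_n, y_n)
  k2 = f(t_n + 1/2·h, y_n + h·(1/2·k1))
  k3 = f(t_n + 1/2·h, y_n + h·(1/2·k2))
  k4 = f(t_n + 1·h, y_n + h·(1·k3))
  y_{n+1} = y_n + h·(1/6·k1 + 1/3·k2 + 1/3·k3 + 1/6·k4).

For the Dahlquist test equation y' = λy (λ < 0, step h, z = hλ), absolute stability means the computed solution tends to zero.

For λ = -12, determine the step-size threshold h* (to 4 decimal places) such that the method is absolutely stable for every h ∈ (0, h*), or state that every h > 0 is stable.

(-2.7853,0); λ=-12 ⇒ h* = 0.2321.

Set f=λy, z=hλ:
  order 4, 4-stage ⇒ R(z)=1+z+z^2/2+z^3/6+z^4/24
  (e.g. R(-1.76)=0.27997, |R|=0.27997)

Need |R(x)|<1, x<0.
x=-1.76: |R|=0.2800
|R(-1.91)|=0.3073 |R(-1.23)|=0.3117 |R(-0.92)|=0.4033
Bisect:
  x_lo=-3.1541 |R|=1.7142  x_hi=-0.1506 |R|=0.8602
  mid=-1.65235 |R|=0.27149 →hi
  mid=-2.40324 |R|=0.56108 →hi
  mid=-2.77869 |R|=0.99009 →hi
  mid=-2.96642 |R|=1.30923 →lo
  mid=-2.87255 |R|=1.13973 →lo
  mid=-2.82562 |R|=1.06253 →lo
  mid=-2.80216 |R|=1.02572 →lo
  mid=-2.79042 |R|=1.00776 →lo
  mid=-2.78456 |R|=0.99889 →hi
  mid=-2.78749 |R|=1.00332 →lo
  ...
  [-2.78547,-2.78529] ⇒ x*=-2.7853
Stable set (-2.7853, 0).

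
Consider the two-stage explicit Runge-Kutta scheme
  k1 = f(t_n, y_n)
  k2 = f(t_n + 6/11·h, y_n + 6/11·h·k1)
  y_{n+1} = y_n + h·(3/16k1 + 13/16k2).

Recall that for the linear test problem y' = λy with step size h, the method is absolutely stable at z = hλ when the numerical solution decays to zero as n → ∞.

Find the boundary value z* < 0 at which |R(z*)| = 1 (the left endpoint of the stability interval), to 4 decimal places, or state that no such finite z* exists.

left endpoint -2.2564.

On y'=λy, z=hλ:
  k1=λy_n ⇒ h·k1=z·y_n;  k2=λ(1+6/11z)y_n ⇒ h·k2=z(1+6/11z)y_n
  y_{n+1}/y_n = 1 + 3/16z + 13/16z(1+6/11z) = 1 + z + 39/88z²
  Hence R(z) = 1 + z + 39/88z².

Boundary: |R(x)|=1, x<0.
x=-1.21: |R|=0.4389
R=1: x+39/88x²=0 ⇒ x=−88/39=-2.2564; min R=1−1/(4·39/88)=0.4359>−1
Confirm numerically:
  x=-1.812: |R|=0.64312 <1
  x=-1.706: |R|=0.58385 <1
  x=-1.523: |R|=0.50497 <1
  x=-1.314: |R|=0.45120 <1
  x=-2.823: |R|=1.70886 >1
  x=-2.550: |R|=1.33179 >1
Stable set (-2.2564, 0).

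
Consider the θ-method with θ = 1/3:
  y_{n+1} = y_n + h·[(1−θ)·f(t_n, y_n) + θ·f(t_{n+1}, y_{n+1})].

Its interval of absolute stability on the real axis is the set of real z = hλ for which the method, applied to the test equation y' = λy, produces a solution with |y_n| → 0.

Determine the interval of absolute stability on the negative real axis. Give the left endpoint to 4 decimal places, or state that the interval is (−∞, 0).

(-6.0000, 0).

Test eqn y'=λy, z=hλ:
  y_{n+1} = y_n + z·[2/3·y_n + 1/3·y_{n+1}] ⇒ (1 − 1/3z)y_{n+1} = (1 + 2/3z)y_n
  R(z) = (1 + 2/3z)/(1 − 1/3z).

Solve |R(x)|<1 on ℝ⁻.
x=-1.63: |R|=0.0562
R=−1: 1+2/3x = −1+1/3x ⇒ -1/3x=2 ⇒ x=2/(-1/3)=-6.0000
Confirm numerically:
  x=-4.431: |R|=0.78886 <1
  x=-4.133: |R|=0.73826 <1
  x=-3.237: |R|=0.55700 <1
  x=-3.235: |R|=0.55654 <1
  x=-6.588: |R|=1.06133 >1
  x=-6.575: |R|=1.06005 >1
Stable set (-6.0000, 0).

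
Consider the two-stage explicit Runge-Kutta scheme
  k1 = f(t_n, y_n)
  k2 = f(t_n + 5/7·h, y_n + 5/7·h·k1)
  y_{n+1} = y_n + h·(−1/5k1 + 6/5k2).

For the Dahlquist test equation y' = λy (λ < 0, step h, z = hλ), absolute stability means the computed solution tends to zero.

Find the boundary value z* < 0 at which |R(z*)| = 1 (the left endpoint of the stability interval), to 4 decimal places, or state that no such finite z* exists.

Set f=λy, z=hλ:
  k1=λy_n ⇒ h·k1=z·y_n;  k2=λ(1+5/7z)y_n ⇒ h·k2=z(1+5/7z)y_n
  y_{n+1}/y_n = 1 − 1/5z + 6/5z(1+5/7z) = 1 + z + 6/7z²
  so R(z) = 1 + z + 6/7z².

Need |R(x)|<1, x<0.
x=-1.68: |R|=1.7392
R=1: x+6/7x²=0 ⇒ x=−7/6=-1.1667; min R=1−1/(4·6/7)=0.7083>−1
Confirm numerically:
  x=-0.840: |R|=0.76480 <1
  x=-0.833: |R|=0.76176 <1
  x=-0.619: |R|=0.70942 <1
  x=-1.756: |R|=1.88703 >1
  x=-1.721: |R|=1.81772 >1
  x=-1.710: |R|=1.79637 >1
Stable set (-1.1667, 0).

z* = -1.1667.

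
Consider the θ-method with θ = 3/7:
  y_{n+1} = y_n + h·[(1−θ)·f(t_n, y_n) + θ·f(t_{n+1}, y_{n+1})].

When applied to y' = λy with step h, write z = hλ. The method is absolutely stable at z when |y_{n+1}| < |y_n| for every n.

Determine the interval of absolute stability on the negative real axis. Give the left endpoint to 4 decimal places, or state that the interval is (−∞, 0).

Set f=λy, z=hλ:
  y_{n+1} = y_n + z·[4/7·y_n + 3/7·y_{n+1}] ⇒ (1 − 3/7z)y_{n+1} = (1 + 4/7z)y_n
  Hence R(z) = (1 + 4/7z)/(1 − 3/7z).

Boundary: |R(x)|=1, x<0.
x=-1.24: |R|=0.1903
R=−1: 1+4/7x = −1+3/7x ⇒ -1/7x=2 ⇒ x=2/(-1/7)=-14.0000
Confirm numerically:
  x=-10.525: |R|=0.90992 <1
  x=-10.344: |R|=0.90387 <1
  x=-10.296: |R|=0.90224 <1
  x=-14.515: |R|=1.01019 >1
  x=-14.198: |R|=1.00399 >1
So |R|<1 on (-14.0000, 0).

(-14.0000, 0).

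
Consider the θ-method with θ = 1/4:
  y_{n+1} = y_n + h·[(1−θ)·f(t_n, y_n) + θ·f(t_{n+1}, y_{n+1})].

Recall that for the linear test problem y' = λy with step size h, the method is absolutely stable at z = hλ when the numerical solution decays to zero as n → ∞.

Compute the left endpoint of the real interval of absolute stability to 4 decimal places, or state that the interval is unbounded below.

z* = -4.0000.

Test eqn y'=λy, z=hλ:
  y_{n+1} = y_n + z·[3/4·y_n + 1/4·y_{n+1}] ⇒ (1 − 1/4z)y_{n+1} = (1 + 3/4z)y_n
  so R(z) = (1 + 3/4z)/(1 − 1/4z).

Need |R(x)|<1, x<0.
x=-1.55: |R|=0.1171
R=−1: 1+3/4x = −1+1/4x ⇒ -1/2x=2 ⇒ x=2/(-1/2)=-4.0000
Confirm numerically:
  x=-3.965: |R|=0.99121 <1
  x=-3.772: |R|=0.94133 <1
  x=-2.943: |R|=0.69552 <1
  x=-1.612: |R|=0.14897 <1
  x=-4.382: |R|=1.09115 >1
  x=-4.164: |R|=1.04018 >1
  x=-4.077: |R|=1.01907 >1
So |R|<1 on (-4.0000, 0).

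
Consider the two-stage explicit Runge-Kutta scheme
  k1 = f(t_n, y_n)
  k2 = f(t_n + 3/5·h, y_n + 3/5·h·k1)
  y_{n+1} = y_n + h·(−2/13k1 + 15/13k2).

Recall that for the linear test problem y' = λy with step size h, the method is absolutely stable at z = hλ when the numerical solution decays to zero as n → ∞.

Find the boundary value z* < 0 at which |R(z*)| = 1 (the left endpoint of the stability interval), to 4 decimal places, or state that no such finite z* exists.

On y'=λy, z=hλ:
  k1=λy_n ⇒ h·k1=z·y_n;  k2=λ(1+3/5z)y_n ⇒ h·k2=z(1+3/5z)y_n
  y_{n+1}/y_n = 1 − 2/13z + 15/13z(1+3/5z) = 1 + z + 9/13z²
  R(z) = 1 + z + 9/13z².

Need |R(x)|<1, x<0.
x=-0.4: |R|=0.7108
R=1: x+9/13x²=0 ⇒ x=−13/9=-1.4444; min R=1−1/(4·9/13)=0.6389>−1
Confirm numerically:
  x=-1.267: |R|=0.84435 <1
  x=-1.077: |R|=0.72603 <1
  x=-1.053: |R|=0.71464 <1
  x=-0.797: |R|=0.64276 <1
  x=-1.966: |R|=1.70988 >1
  x=-1.571: |R|=1.13764 >1
So |R|<1 on (-1.4444, 0).

z* = -1.4444.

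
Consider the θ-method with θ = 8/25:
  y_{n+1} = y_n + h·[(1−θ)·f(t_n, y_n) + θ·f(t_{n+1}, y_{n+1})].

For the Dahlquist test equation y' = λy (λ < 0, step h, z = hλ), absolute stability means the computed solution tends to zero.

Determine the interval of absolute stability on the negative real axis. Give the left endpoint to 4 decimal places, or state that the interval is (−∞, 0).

Set f=λy, z=hλ:
  y_{n+1} = y_n + z·[17/25·y_n + 8/25·y_{n+1}] ⇒ (1 − 8/25z)y_{n+1} = (1 + 17/25z)y_n
  Hence R(z) = (1 + 17/25z)/(1 − 8/25z).

Need |R(x)|<1, x<0.
x=-0.65: |R|=0.4619
R=−1: 1+17/25x = −1+8/25x ⇒ -9/25x=2 ⇒ x=2/(-9/25)=-5.5556
Confirm numerically:
  x=-5.207: |R|=0.95294 <1
  x=-3.325: |R|=0.61095 <1
  x=-3.259: |R|=0.59530 <1
  x=-6.151: |R|=1.07222 >1
  x=-5.608: |R|=1.00676 >1
So |R|<1 on (-5.5556, 0).

(-5.5556, 0).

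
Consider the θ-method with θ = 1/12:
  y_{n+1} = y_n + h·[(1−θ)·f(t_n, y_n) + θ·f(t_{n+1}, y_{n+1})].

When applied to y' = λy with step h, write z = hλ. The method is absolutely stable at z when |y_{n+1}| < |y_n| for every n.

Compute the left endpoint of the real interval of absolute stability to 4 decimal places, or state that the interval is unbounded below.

left endpoint -2.4000.

On y'=λy, z=hλ:
  y_{n+1} = y_n + z·[11/12·y_n + 1/12·y_{n+1}] ⇒ (1 − 1/12z)y_{n+1} = (1 + 11/12z)y_n
  ⇒ R(z) = (1 + 11/12z)/(1 − 1/12z).

Find x<0 with |R(x)|<1.
x=-0.57: |R|=0.4558
R=−1: 1+11/12x = −1+1/12x ⇒ -5/6x=2 ⇒ x=2/(-5/6)=-2.4000
Confirm numerically:
  x=-2.254: |R|=0.89757 <1
  x=-1.760: |R|=0.53488 <1
  x=-1.275: |R|=0.15254 <1
  x=-0.965: |R|=0.10683 <1
  x=-2.981: |R|=1.38782 >1
  x=-2.780: |R|=1.25710 >1
  x=-2.457: |R|=1.03943 >1
Interval (-2.4000, 0).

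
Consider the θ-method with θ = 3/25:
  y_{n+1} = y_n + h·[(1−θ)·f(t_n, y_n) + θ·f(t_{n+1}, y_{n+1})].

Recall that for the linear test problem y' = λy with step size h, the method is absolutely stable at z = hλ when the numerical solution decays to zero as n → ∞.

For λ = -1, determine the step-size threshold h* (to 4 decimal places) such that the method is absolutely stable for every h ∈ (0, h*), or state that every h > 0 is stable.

(-2.6316,0); λ=-1 ⇒ h* = (50/19)/1 = 2.6316.

Test eqn y'=λy, z=hλ:
  y_{n+1} = y_n + z·[22/25·y_n + 3/25·y_{n+1}] ⇒ (1 − 3/25z)y_{n+1} = (1 + 22/25z)y_n
  so R(z) = (1 + 22/25z)/(1 − 3/25z).

Solve |R(x)|<1 on ℝ⁻.
x=-0.38: |R|=0.6366
R=−1: 1+22/25x = −1+3/25x ⇒ -19/25x=2 ⇒ x=2/(-19/25)=-2.6316
Confirm numerically:
  x=-2.270: |R|=0.78403 <1
  x=-2.198: |R|=0.73925 <1
  x=-2.108: |R|=0.68242 <1
  x=-1.255: |R|=0.09074 <1
  x=-3.207: |R|=1.31579 >1
  x=-2.902: |R|=1.15244 >1
  x=-2.678: |R|=1.02670 >1
Stable set (-2.6316, 0).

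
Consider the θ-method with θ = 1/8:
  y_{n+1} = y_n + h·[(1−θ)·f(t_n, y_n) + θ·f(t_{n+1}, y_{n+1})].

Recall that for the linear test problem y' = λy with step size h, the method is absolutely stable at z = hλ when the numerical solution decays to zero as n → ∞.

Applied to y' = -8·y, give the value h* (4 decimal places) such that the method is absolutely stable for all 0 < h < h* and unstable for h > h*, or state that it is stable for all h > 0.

(-2.6667,0); λ=-8 ⇒ h* = (8/3)/8 = 0.3333.

Test eqn y'=λy, z=hλ:
  y_{n+1} = y_n + z·[7/8·y_n + 1/8·y_{n+1}] ⇒ (1 − 1/8z)y_{n+1} = (1 + 7/8z)y_n
  R(z) = (1 + 7/8z)/(1 − 1/8z).

Need |R(x)|<1, x<0.
x=-1.4: |R|=0.1915
R=−1: 1+7/8x = −1+1/8x ⇒ -3/4x=2 ⇒ x=2/(-3/4)=-2.6667
Confirm numerically:
  x=-2.583: |R|=0.95257 <1
  x=-2.403: |R|=0.84793 <1
  x=-1.303: |R|=0.12050 <1
  x=-3.069: |R|=1.21809 >1
  x=-2.711: |R|=1.02483 >1
Stable set (-2.6667, 0).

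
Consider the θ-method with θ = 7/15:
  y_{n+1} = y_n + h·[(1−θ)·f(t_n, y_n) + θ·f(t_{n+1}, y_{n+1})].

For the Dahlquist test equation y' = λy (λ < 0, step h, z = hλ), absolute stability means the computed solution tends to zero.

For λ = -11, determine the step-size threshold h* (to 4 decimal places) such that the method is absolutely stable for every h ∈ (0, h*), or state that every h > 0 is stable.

Test eqn y'=λy, z=hλ:
  y_{n+1} = y_n + z·[8/15·y_n + 7/15·y_{n+1}] ⇒ (1 − 7/15z)y_{n+1} = (1 + 8/15z)y_n
  R(z) = (1 + 8/15z)/(1 − 7/15z).

Need |R(x)|<1, x<0.
x=-0.34: |R|=0.7066
R=−1: 1+8/15x = −1+7/15x ⇒ -1/15x=2 ⇒ x=2/(-1/15)=-30.0000
Confirm numerically:
  x=-29.083: |R|=0.99580 <1
  x=-26.813: |R|=0.98428 <1
  x=-25.867: |R|=0.97892 <1
  x=-19.999: |R|=0.93547 <1
  x=-30.528: |R|=1.00231 >1
  x=-30.440: |R|=1.00193 >1
Interval (-30.0000, 0).

(-30.0000,0); λ=-11 ⇒ h* = (30)/11 = 2.7273.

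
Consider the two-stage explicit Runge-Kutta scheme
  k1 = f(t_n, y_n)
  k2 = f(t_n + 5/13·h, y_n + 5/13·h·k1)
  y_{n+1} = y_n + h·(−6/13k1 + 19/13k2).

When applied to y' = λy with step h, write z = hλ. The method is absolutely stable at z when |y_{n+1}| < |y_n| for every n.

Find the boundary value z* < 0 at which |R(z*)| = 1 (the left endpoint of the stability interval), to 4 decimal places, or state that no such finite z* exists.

left endpoint -1.7789.

Set f=λy, z=hλ:
  k1=λy_n ⇒ h·k1=z·y_n;  k2=λ(1+5/13z)y_n ⇒ h·k2=z(1+5/13z)y_n
  y_{n+1}/y_n = 1 − 6/13z + 19/13z(1+5/13z) = 1 + z + 95/169z²
  so R(z) = 1 + z + 95/169z².

Find x<0 with |R(x)|<1.
x=-1.14: |R|=0.5905
R=1: x+95/169x²=0 ⇒ x=−169/95=-1.7789; min R=1−1/(4·95/169)=0.5553>−1
Confirm numerically:
  x=-1.483: |R|=0.75329 <1
  x=-1.424: |R|=0.71587 <1
  x=-1.231: |R|=0.62083 <1
  x=-2.273: |R|=1.63126 >1
  x=-1.886: |R|=1.11349 >1
  x=-1.804: |R|=1.02541 >1
Interval (-1.7789, 0).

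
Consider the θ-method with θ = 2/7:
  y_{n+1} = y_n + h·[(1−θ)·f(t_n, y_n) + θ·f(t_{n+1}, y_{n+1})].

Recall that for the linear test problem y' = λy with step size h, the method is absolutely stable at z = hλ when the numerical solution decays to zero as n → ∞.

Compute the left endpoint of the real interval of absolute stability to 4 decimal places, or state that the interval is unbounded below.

Test eqn y'=λy, z=hλ:
  y_{n+1} = y_n + z·[5/7·y_n + 2/7·y_{n+1}] ⇒ (1 − 2/7z)y_{n+1} = (1 + 5/7z)y_n
  R(z) = (1 + 5/7z)/(1 − 2/7z).

Need |R(x)|<1, x<0.
x=-0.8: |R|=0.3488
R=−1: 1+5/7x = −1+2/7x ⇒ -3/7x=2 ⇒ x=2/(-3/7)=-4.6667
Confirm numerically:
  x=-3.011: |R|=0.61857 <1
  x=-2.691: |R|=0.52132 <1
  x=-2.429: |R|=0.43388 <1
  x=-2.313: |R|=0.39265 <1
  x=-5.236: |R|=1.09776 >1
  x=-4.693: |R|=1.00482 >1
Interval (-4.6667, 0).

left endpoint -4.6667.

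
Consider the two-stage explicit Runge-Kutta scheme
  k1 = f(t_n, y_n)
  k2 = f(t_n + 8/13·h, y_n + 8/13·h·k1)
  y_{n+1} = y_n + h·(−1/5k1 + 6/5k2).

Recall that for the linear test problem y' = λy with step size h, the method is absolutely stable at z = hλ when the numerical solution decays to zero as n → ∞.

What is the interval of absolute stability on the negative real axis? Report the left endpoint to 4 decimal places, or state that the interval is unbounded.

Test eqn y'=λy, z=hλ:
  k1=λy_n ⇒ h·k1=z·y_n;  k2=λ(1+8/13z)y_n ⇒ h·k2=z(1+8/13z)y_n
  y_{n+1}/y_n = 1 − 1/5z + 6/5z(1+8/13z) = 1 + z + 48/65z²
  Hence R(z) = 1 + z + 48/65z².

Solve |R(x)|<1 on ℝ⁻.
x=-0.99: |R|=0.7338
R=1: x+48/65x²=0 ⇒ x=−65/48=-1.3542; min R=1−1/(4·48/65)=0.6615>−1
Confirm numerically:
  x=-1.288: |R|=0.93707 <1
  x=-1.104: |R|=0.79605 <1
  x=-0.860: |R|=0.68617 <1
  x=-0.614: |R|=0.66440 <1
  x=-1.512: |R|=1.17623 >1
  x=-1.435: |R|=1.08566 >1
So |R|<1 on (-1.3542, 0).

(-1.3542, 0).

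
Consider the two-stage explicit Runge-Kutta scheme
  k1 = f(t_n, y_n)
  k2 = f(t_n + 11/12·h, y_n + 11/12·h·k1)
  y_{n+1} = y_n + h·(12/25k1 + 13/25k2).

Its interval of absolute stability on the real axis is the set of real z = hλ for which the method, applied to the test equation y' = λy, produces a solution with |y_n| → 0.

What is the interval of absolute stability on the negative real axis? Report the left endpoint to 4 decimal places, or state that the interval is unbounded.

(-2.0979, 0).

Test eqn y'=λy, z=hλ:
  k1=λy_n ⇒ h·k1=z·y_n;  k2=λ(1+11/12z)y_n ⇒ h·k2=z(1+11/12z)y_n
  y_{n+1}/y_n = 1 + 12/25z + 13/25z(1+11/12z) = 1 + z + 143/300z²
  ⇒ R(z) = 1 + z + 143/300z².

Boundary: |R(x)|=1, x<0.
x=-1.58: |R|=0.6100
R=1: x+143/300x²=0 ⇒ x=−300/143=-2.0979; min R=1−1/(4·143/300)=0.4755>−1
Confirm numerically:
  x=-1.633: |R|=0.63812 <1
  x=-1.285: |R|=0.50208 <1
  x=-1.082: |R|=0.47605 <1
  x=-2.656: |R|=1.70657 >1
  x=-2.390: |R|=1.33277 >1
So |R|<1 on (-2.0979, 0).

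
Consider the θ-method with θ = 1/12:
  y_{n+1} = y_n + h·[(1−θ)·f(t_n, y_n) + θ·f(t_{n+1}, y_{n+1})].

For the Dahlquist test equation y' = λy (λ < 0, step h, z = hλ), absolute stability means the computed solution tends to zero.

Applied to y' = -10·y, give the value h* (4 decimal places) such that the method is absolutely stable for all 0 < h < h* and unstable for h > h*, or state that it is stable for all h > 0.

With y'=λy (z=hλ):
  y_{n+1} = y_n + z·[11/12·y_n + 1/12·y_{n+1}] ⇒ (1 − 1/12z)y_{n+1} = (1 + 11/12z)y_n
  Hence R(z) = (1 + 11/12z)/(1 − 1/12z).

Find x<0 with |R(x)|<1.
x=-1.12: |R|=0.0244
R=−1: 1+11/12x = −1+1/12x ⇒ -5/6x=2 ⇒ x=2/(-5/6)=-2.4000
Confirm numerically:
  x=-2.227: |R|=0.87840 <1
  x=-1.307: |R|=0.17863 <1
  x=-1.117: |R|=0.02188 <1
  x=-2.933: |R|=1.35693 >1
  x=-2.838: |R|=1.29519 >1
So |R|<1 on (-2.4000, 0).

(-2.4000,0); λ=-10 ⇒ h* = (12/5)/10 = 0.2400.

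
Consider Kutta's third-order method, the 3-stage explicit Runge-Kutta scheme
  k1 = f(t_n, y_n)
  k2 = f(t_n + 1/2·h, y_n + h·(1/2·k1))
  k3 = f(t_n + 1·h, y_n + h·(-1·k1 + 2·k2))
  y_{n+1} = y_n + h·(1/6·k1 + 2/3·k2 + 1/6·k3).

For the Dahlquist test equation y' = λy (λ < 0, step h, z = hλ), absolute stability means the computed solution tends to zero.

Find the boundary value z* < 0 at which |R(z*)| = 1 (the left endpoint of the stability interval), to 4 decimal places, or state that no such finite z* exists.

On y'=λy, z=hλ:
  order 3, 3-stage ⇒ R(z)=1+z+z^2/2+z^3/6
  (e.g. R(-1.02)=0.32333, |R|=0.32333)

Boundary: |R(x)|=1, x<0.
x=-1.02: |R|=0.3233
|R(-2.58)|=1.1141 |R(-2.07)|=0.4058 |R(-1.87)|=0.2114
Bisect:
  x_lo=-2.9354 |R|=1.8426  x_hi=-0.1447 |R|=0.8653
  mid=-1.54003 |R|=0.03707 →hi
  mid=-2.23770 |R|=0.60152 →hi
  mid=-2.58653 |R|=1.12551 →lo
  mid=-2.41212 |R|=0.84204 →hi
  mid=-2.49933 |R|=0.97807 →hi
  mid=-2.54293 |R|=1.05032 →lo
  mid=-2.52113 |R|=1.01384 →lo
  mid=-2.51023 |R|=0.99587 →hi
  mid=-2.51568 |R|=1.00483 →lo
  ...
  [-2.51278,-2.51261] ⇒ x*=-2.5127
So |R|<1 on (-2.5127, 0).

left endpoint -2.5127.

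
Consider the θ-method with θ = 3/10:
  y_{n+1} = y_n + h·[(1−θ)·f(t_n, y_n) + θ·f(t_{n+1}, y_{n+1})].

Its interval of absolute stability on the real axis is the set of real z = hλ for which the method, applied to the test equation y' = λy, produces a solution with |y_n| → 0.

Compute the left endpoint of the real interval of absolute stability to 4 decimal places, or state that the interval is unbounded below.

With y'=λy (z=hλ):
  y_{n+1} = y_n + z·[7/10·y_n + 3/10·y_{n+1}] ⇒ (1 − 3/10z)y_{n+1} = (1 + 7/10z)y_n
  so R(z) = (1 + 7/10z)/(1 − 3/10z).

Find x<0 with |R(x)|<1.
x=-0.69: |R|=0.4283
R=−1: 1+7/10x = −1+3/10x ⇒ -2/5x=2 ⇒ x=2/(-2/5)=-5.0000
Confirm numerically:
  x=-4.519: |R|=0.91833 <1
  x=-4.096: |R|=0.83776 <1
  x=-3.572: |R|=0.72427 <1
  x=-2.885: |R|=0.54650 <1
  x=-5.573: |R|=1.08578 >1
  x=-5.237: |R|=1.03687 >1
  x=-5.121: |R|=1.01908 >1
Interval (-5.0000, 0).

z* = -5.0000.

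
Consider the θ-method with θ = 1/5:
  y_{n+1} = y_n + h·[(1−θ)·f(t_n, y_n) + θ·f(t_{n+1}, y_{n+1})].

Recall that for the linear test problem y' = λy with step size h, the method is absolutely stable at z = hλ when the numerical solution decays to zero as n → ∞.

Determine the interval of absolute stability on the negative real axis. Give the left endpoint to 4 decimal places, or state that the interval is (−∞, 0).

(-3.3333, 0).

With y'=λy (z=hλ):
  y_{n+1} = y_n + z·[4/5·y_n + 1/5·y_{n+1}] ⇒ (1 − 1/5z)y_{n+1} = (1 + 4/5z)y_n
  ⇒ R(z) = (1 + 4/5z)/(1 − 1/5z).

Find x<0 with |R(x)|<1.
x=-0.82: |R|=0.2955
R=−1: 1+4/5x = −1+1/5x ⇒ -3/5x=2 ⇒ x=2/(-3/5)=-3.3333
Confirm numerically:
  x=-3.100: |R|=0.91358 <1
  x=-2.862: |R|=0.82015 <1
  x=-1.540: |R|=0.17737 <1
  x=-3.793: |R|=1.15683 >1
  x=-3.614: |R|=1.09775 >1
  x=-3.437: |R|=1.03686 >1
Interval (-3.3333, 0).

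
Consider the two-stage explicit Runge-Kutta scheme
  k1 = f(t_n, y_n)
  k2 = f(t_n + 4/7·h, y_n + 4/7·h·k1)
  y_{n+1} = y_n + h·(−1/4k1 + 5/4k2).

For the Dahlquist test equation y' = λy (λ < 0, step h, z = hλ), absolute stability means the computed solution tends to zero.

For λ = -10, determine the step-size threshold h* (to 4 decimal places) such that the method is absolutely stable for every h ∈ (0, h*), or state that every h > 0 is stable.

On y'=λy, z=hλ:
  k1=λy_n ⇒ h·k1=z·y_n;  k2=λ(1+4/7z)y_n ⇒ h·k2=z(1+4/7z)y_n
  y_{n+1}/y_n = 1 − 1/4z + 5/4z(1+4/7z) = 1 + z + 5/7z²
  R(z) = 1 + z + 5/7z².

Need |R(x)|<1, x<0.
x=-0.67: |R|=0.6506
R=1: x+5/7x²=0 ⇒ x=−7/5=-1.4000; min R=1−1/(4·5/7)=0.6500>−1
Confirm numerically:
  x=-1.032: |R|=0.72873 <1
  x=-0.722: |R|=0.65035 <1
  x=-0.633: |R|=0.65321 <1
  x=-1.959: |R|=1.78220 >1
  x=-1.801: |R|=1.51586 >1
Stable set (-1.4000, 0).

(-1.4000,0); λ=-10 ⇒ h* = (7/5)/10 = 0.1400.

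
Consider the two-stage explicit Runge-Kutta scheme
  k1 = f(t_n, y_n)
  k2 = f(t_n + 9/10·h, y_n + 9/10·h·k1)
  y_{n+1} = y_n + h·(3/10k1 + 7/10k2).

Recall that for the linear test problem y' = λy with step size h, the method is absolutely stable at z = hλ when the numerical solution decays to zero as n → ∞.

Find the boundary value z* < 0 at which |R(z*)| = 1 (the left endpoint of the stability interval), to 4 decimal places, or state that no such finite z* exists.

z* = -1.5873.

With y'=λy (z=hλ):
  k1=λy_n ⇒ h·k1=z·y_n;  k2=λ(1+9/10z)y_n ⇒ h·k2=z(1+9/10z)y_n
  y_{n+1}/y_n = 1 + 3/10z + 7/10z(1+9/10z) = 1 + z + 63/100z²
  R(z) = 1 + z + 63/100z².

Boundary: |R(x)|=1, x<0.
x=-1.15: |R|=0.6832
R=1: x+63/100x²=0 ⇒ x=−100/63=-1.5873; min R=1−1/(4·63/100)=0.6032>−1
Confirm numerically:
  x=-1.410: |R|=0.84250 <1
  x=-1.139: |R|=0.67831 <1
  x=-0.799: |R|=0.60319 <1
  x=-1.921: |R|=1.40385 >1
  x=-1.844: |R|=1.29821 >1
Stable set (-1.5873, 0).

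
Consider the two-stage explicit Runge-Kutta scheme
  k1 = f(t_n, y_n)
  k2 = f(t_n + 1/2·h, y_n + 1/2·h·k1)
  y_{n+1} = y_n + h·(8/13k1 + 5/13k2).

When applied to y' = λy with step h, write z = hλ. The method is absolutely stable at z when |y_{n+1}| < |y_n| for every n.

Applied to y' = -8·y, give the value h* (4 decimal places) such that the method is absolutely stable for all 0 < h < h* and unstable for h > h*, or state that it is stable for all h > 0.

(-5.2000,0); λ=-8 ⇒ h* = (26/5)/8 = 0.6500.

On y'=λy, z=hλ:
  k1=λy_n ⇒ h·k1=z·y_n;  k2=λ(1+1/2z)y_n ⇒ h·k2=z(1+1/2z)y_n
  y_{n+1}/y_n = 1 + 8/13z + 5/13z(1+1/2z) = 1 + z + 5/26z²
  R(z) = 1 + z + 5/26z².

Need |R(x)|<1, x<0.
x=-0.84: |R|=0.2957
R=1: x+5/26x²=0 ⇒ x=−26/5=-5.2000; min R=1−1/(4·5/26)=-0.3000>−1
Confirm numerically:
  x=-4.299: |R|=0.25512 <1
  x=-3.937: |R|=0.04376 <1
  x=-3.561: |R|=0.12240 <1
  x=-3.121: |R|=0.24780 <1
  x=-5.322: |R|=1.12486 >1
  x=-5.272: |R|=1.07300 >1
Stable set (-5.2000, 0).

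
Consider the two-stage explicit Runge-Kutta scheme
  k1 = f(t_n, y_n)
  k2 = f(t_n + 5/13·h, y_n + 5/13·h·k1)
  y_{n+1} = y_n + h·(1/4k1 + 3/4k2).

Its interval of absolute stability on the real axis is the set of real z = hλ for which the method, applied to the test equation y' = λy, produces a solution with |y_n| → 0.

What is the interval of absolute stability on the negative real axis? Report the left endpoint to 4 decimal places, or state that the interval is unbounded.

Test eqn y'=λy, z=hλ:
  k1=λy_n ⇒ h·k1=z·y_n;  k2=λ(1+5/13z)y_n ⇒ h·k2=z(1+5/13z)y_n
  y_{n+1}/y_n = 1 + 1/4z + 3/4z(1+5/13z) = 1 + z + 15/52z²
  Hence R(z) = 1 + z + 15/52z².

Find x<0 with |R(x)|<1.
x=-1.75: |R|=0.1334
R=1: x+15/52x²=0 ⇒ x=−52/15=-3.4667; min R=1−1/(4·15/52)=0.1333>−1
Confirm numerically:
  x=-3.239: |R|=0.78728 <1
  x=-2.364: |R|=0.24807 <1
  x=-2.311: |R|=0.22959 <1
  x=-1.728: |R|=0.13334 <1
  x=-3.822: |R|=1.39175 >1
  x=-3.700: |R|=1.24904 >1
Interval (-3.4667, 0).

(-3.4667, 0).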